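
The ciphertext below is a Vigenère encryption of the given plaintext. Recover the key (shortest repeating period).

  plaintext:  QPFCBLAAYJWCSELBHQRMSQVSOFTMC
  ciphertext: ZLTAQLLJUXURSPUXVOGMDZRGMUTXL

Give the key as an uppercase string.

  i= 0: Z-Q =  9 → J
  i= 1: L-P = 22 → W
  i= 2: T-F = 14 → O
  i= 3: A-C = 24 → Y
  i= 4: Q-B = 15 → P
  i= 5: L-L =  0 → A
  i= 6: L-A = 11 → L
  i= 7: J-A =  9 → J
  i= 8: U-Y = 22 → W
  i= 9: X-J = 14 → O
  i=10: U-W = 24 → Y
  i=11: R-C = 15 → P
  i=12: S-S =  0 → A
  i=13: P-E = 11 → L
  i=14: U-L =  9 → J
  i=15: X-B = 22 → W
  i=16: V-H = 14 → O
  i=17: O-Q = 24 → Y
  i=18: G-R = 15 → P
  i=19: M-M =  0 → A
  i=20: D-S = 11 → L
  i=21: Z-Q =  9 → J
  i=22: R-V = 22 → W
  i=23: G-S = 14 → O
  i=24: M-O = 24 → Y
  i=25: U-F = 15 → P
  i=26: T-T =  0 → A
  i=27: X-M = 11 → L
  i=28: L-C =  9 → J
  shifts repeat with period 7: JWOYPAL

JWOYPAL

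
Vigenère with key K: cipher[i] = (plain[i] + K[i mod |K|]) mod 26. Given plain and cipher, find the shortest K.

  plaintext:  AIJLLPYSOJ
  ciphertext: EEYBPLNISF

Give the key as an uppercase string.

EWPQ

  i= 0: E-A =  4 → E
  i= 1: E-I = 22 → W
  i= 2: Y-J = 15 → P
  i= 3: B-L = 16 → Q
  i= 4: P-L =  4 → E
  i= 5: L-P = 22 → W
  i= 6: N-Y = 15 → P
  i= 7: I-S = 16 → Q
  i= 8: S-O =  4 → E
  i= 9: F-J = 22 → W
  shifts repeat with period 4: EWPQ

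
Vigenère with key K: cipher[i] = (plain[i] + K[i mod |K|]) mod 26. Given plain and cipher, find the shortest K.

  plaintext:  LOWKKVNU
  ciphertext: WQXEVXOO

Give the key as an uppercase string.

LCBU

  i= 0: W-L = 11 → L
  i= 1: Q-O =  2 → C
  i= 2: X-W =  1 → B
  i= 3: E-K = 20 → U
  i= 4: V-K = 11 → L
  i= 5: X-V =  2 → C
  i= 6: O-N =  1 → B
  i= 7: O-U = 20 → U
  shifts repeat with period 4: LCBU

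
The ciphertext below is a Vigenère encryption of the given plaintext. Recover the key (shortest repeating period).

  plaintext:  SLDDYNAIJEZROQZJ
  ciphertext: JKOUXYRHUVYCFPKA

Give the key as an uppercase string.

RZL

  i= 0: J-S = 17 → R
  i= 1: K-L = 25 → Z
  i= 2: O-D = 11 → L
  i= 3: U-D = 17 → R
  i= 4: X-Y = 25 → Z
  i= 5: Y-N = 11 → L
  i= 6: R-A = 17 → R
  i= 7: H-I = 25 → Z
  i= 8: U-J = 11 → L
  i= 9: V-E = 17 → R
  i=10: Y-Z = 25 → Z
  i=11: C-R = 11 → L
  i=12: F-O = 17 → R
  i=13: P-Q = 25 → Z
  i=14: K-Z = 11 → L
  i=15: A-J = 17 → R
  shifts repeat with period 3: RZL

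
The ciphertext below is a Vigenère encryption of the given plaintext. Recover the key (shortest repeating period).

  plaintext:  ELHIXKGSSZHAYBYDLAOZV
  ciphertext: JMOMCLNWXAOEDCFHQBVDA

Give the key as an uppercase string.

  i= 0: J-E =  5 → F
  i= 1: M-L =  1 → B
  i= 2: O-H =  7 → H
  i= 3: M-I =  4 → E
  i= 4: C-X =  5 → F
  i= 5: L-K =  1 → B
  i= 6: N-G =  7 → H
  i= 7: W-S =  4 → E
  i= 8: X-S =  5 → F
  i= 9: A-Z =  1 → B
  i=10: O-H =  7 → H
  i=11: E-A =  4 → E
  i=12: D-Y =  5 → F
  i=13: C-B =  1 → B
  i=14: F-Y =  7 → H
  i=15: H-D =  4 → E
  i=16: Q-L =  5 → F
  i=17: B-A =  1 → B
  i=18: V-O =  7 → H
  i=19: D-Z =  4 → E
  i=20: A-V =  5 → F
  shifts repeat with period 4: FBHE

FBHE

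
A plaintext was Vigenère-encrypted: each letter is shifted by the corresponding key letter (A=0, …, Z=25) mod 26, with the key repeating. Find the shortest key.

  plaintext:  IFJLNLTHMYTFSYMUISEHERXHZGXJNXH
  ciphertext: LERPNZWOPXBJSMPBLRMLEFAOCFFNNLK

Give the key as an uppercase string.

  i= 0: L-I =  3 → D
  i= 1: E-F = 25 → Z
  i= 2: R-J =  8 → I
  i= 3: P-L =  4 → E
  i= 4: N-N =  0 → A
  i= 5: Z-L = 14 → O
  i= 6: W-T =  3 → D
  i= 7: O-H =  7 → H
  i= 8: P-M =  3 → D
  i= 9: X-Y = 25 → Z
  i=10: B-T =  8 → I
  i=11: J-F =  4 → E
  i=12: S-S =  0 → A
  i=13: M-Y = 14 → O
  i=14: P-M =  3 → D
  i=15: B-U =  7 → H
  i=16: L-I =  3 → D
  i=17: R-S = 25 → Z
  i=18: M-E =  8 → I
  i=19: L-H =  4 → E
  i=20: E-E =  0 → A
  i=21: F-R = 14 → O
  i=22: A-X =  3 → D
  i=23: O-H =  7 → H
  i=24: C-Z =  3 → D
  i=25: F-G = 25 → Z
  i=26: F-X =  8 → I
  i=27: N-J =  4 → E
  i=28: N-N =  0 → A
  i=29: L-X = 14 → O
  i=30: K-H =  3 → D
  shifts repeat with period 8: DZIEAODH

DZIEAODH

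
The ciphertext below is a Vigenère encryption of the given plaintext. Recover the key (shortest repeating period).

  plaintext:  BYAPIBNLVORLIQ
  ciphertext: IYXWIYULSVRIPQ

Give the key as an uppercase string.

  i= 0: I-B =  7 → H
  i= 1: Y-Y =  0 → A
  i= 2: X-A = 23 → X
  i= 3: W-P =  7 → H
  i= 4: I-I =  0 → A
  i= 5: Y-B = 23 → X
  i= 6: U-N =  7 → H
  i= 7: L-L =  0 → A
  i= 8: S-V = 23 → X
  i= 9: V-O =  7 → H
  i=10: R-R =  0 → A
  i=11: I-L = 23 → X
  i=12: P-I =  7 → H
  i=13: Q-Q =  0 → A
  shifts repeat with period 3: HAX

HAX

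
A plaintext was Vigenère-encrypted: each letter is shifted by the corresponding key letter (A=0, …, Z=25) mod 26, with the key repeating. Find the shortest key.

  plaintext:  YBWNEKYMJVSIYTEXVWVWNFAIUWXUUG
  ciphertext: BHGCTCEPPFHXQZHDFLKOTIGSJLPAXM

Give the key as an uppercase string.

DGKPPSG

  i= 0: B-Y =  3 → D
  i= 1: H-B =  6 → G
  i= 2: G-W = 10 → K
  i= 3: C-N = 15 → P
  i= 4: T-E = 15 → P
  i= 5: C-K = 18 → S
  i= 6: E-Y =  6 → G
  i= 7: P-M =  3 → D
  i= 8: P-J =  6 → G
  i= 9: F-V = 10 → K
  i=10: H-S = 15 → P
  i=11: X-I = 15 → P
  i=12: Q-Y = 18 → S
  i=13: Z-T =  6 → G
  i=14: H-E =  3 → D
  i=15: D-X =  6 → G
  i=16: F-V = 10 → K
  i=17: L-W = 15 → P
  i=18: K-V = 15 → P
  i=19: O-W = 18 → S
  i=20: T-N =  6 → G
  i=21: I-F =  3 → D
  i=22: G-A =  6 → G
  i=23: S-I = 10 → K
  i=24: J-U = 15 → P
  i=25: L-W = 15 → P
  i=26: P-X = 18 → S
  i=27: A-U =  6 → G
  i=28: X-U =  3 → D
  i=29: M-G =  6 → G
  shifts repeat with period 7: DGKPPSG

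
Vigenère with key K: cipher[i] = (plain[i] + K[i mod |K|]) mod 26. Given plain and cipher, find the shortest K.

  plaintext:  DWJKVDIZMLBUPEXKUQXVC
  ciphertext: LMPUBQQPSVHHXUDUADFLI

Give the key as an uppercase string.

  i= 0: L-D =  8 → I
  i= 1: M-W = 16 → Q
  i= 2: P-J =  6 → G
  i= 3: U-K = 10 → K
  i= 4: B-V =  6 → G
  i= 5: Q-D = 13 → N
  i= 6: Q-I =  8 → I
  i= 7: P-Z = 16 → Q
  i= 8: S-M =  6 → G
  i= 9: V-L = 10 → K
  i=10: H-B =  6 → G
  i=11: H-U = 13 → N
  i=12: X-P =  8 → I
  i=13: U-E = 16 → Q
  i=14: D-X =  6 → G
  i=15: U-K = 10 → K
  i=16: A-U =  6 → G
  i=17: D-Q = 13 → N
  i=18: F-X =  8 → I
  i=19: L-V = 16 → Q
  i=20: I-C =  6 → G
  shifts repeat with period 6: IQGKGN

IQGKGN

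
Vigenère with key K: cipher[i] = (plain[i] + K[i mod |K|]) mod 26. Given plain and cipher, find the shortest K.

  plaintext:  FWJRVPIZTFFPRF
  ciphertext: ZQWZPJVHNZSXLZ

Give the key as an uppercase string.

UUNI

  i= 0: Z-F = 20 → U
  i= 1: Q-W = 20 → U
  i= 2: W-J = 13 → N
  i= 3: Z-R =  8 → I
  i= 4: P-V = 20 → U
  i= 5: J-P = 20 → U
  i= 6: V-I = 13 → N
  i= 7: H-Z =  8 → I
  i= 8: N-T = 20 → U
  i= 9: Z-F = 20 → U
  i=10: S-F = 13 → N
  i=11: X-P =  8 → I
  i=12: L-R = 20 → U
  i=13: Z-F = 20 → U
  shifts repeat with period 4: UUNI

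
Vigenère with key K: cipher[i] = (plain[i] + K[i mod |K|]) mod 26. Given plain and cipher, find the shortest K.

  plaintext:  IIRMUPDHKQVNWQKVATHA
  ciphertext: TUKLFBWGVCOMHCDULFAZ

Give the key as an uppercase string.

  i= 0: T-I = 11 → L
  i= 1: U-I = 12 → M
  i= 2: K-R = 19 → T
  i= 3: L-M = 25 → Z
  i= 4: F-U = 11 → L
  i= 5: B-P = 12 → M
  i= 6: W-D = 19 → T
  i= 7: G-H = 25 → Z
  i= 8: V-K = 11 → L
  i= 9: C-Q = 12 → M
  i=10: O-V = 19 → T
  i=11: M-N = 25 → Z
  i=12: H-W = 11 → L
  i=13: C-Q = 12 → M
  i=14: D-K = 19 → T
  i=15: U-V = 25 → Z
  i=16: L-A = 11 → L
  i=17: F-T = 12 → M
  i=18: A-H = 19 → T
  i=19: Z-A = 25 → Z
  shifts repeat with period 4: LMTZ

LMTZ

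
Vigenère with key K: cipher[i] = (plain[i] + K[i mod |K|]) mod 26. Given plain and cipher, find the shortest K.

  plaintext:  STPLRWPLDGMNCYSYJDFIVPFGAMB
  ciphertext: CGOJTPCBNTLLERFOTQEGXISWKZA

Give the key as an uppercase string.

  i= 0: C-S = 10 → K
  i= 1: G-T = 13 → N
  i= 2: O-P = 25 → Z
  i= 3: J-L = 24 → Y
  i= 4: T-R =  2 → C
  i= 5: P-W = 19 → T
  i= 6: C-P = 13 → N
  i= 7: B-L = 16 → Q
  i= 8: N-D = 10 → K
  i= 9: T-G = 13 → N
  i=10: L-M = 25 → Z
  i=11: L-N = 24 → Y
  i=12: E-C =  2 → C
  i=13: R-Y = 19 → T
  i=14: F-S = 13 → N
  i=15: O-Y = 16 → Q
  i=16: T-J = 10 → K
  i=17: Q-D = 13 → N
  i=18: E-F = 25 → Z
  i=19: G-I = 24 → Y
  i=20: X-V =  2 → C
  i=21: I-P = 19 → T
  i=22: S-F = 13 → N
  i=23: W-G = 16 → Q
  i=24: K-A = 10 → K
  i=25: Z-M = 13 → N
  i=26: A-B = 25 → Z
  shifts repeat with period 8: KNZYCTNQ

KNZYCTNQ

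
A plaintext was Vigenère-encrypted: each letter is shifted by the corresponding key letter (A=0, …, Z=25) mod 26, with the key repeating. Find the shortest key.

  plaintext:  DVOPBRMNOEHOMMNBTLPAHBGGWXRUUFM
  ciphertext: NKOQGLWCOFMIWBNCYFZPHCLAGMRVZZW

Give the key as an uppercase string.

  i= 0: N-D = 10 → K
  i= 1: K-V = 15 → P
  i= 2: O-O =  0 → A
  i= 3: Q-P =  1 → B
  i= 4: G-B =  5 → F
  i= 5: L-R = 20 → U
  i= 6: W-M = 10 → K
  i= 7: C-N = 15 → P
  i= 8: O-O =  0 → A
  i= 9: F-E =  1 → B
  i=10: M-H =  5 → F
  i=11: I-O = 20 → U
  i=12: W-M = 10 → K
  i=13: B-M = 15 → P
  i=14: N-N =  0 → A
  i=15: C-B =  1 → B
  i=16: Y-T =  5 → F
  i=17: F-L = 20 → U
  i=18: Z-P = 10 → K
  i=19: P-A = 15 → P
  i=20: H-H =  0 → A
  i=21: C-B =  1 → B
  i=22: L-G =  5 → F
  i=23: A-G = 20 → U
  i=24: G-W = 10 → K
  i=25: M-X = 15 → P
  i=26: R-R =  0 → A
  i=27: V-U =  1 → B
  i=28: Z-U =  5 → F
  i=29: Z-F = 20 → U
  i=30: W-M = 10 → K
  shifts repeat with period 6: KPABFU

KPABFU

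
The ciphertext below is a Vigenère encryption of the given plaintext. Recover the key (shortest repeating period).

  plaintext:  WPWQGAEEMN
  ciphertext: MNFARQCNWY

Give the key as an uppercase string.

  i= 0: M-W = 16 → Q
  i= 1: N-P = 24 → Y
  i= 2: F-W =  9 → J
  i= 3: A-Q = 10 → K
  i= 4: R-G = 11 → L
  i= 5: Q-A = 16 → Q
  i= 6: C-E = 24 → Y
  i= 7: N-E =  9 → J
  i= 8: W-M = 10 → K
  i= 9: Y-N = 11 → L
  shifts repeat with period 5: QYJKL

QYJKL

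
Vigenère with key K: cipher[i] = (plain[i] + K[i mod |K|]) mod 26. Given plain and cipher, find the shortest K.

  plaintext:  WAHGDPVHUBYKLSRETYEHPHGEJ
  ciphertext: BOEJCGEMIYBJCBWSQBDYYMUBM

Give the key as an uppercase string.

  i= 0: B-W =  5 → F
  i= 1: O-A = 14 → O
  i= 2: E-H = 23 → X
  i= 3: J-G =  3 → D
  i= 4: C-D = 25 → Z
  i= 5: G-P = 17 → R
  i= 6: E-V =  9 → J
  i= 7: M-H =  5 → F
  i= 8: I-U = 14 → O
  i= 9: Y-B = 23 → X
  i=10: B-Y =  3 → D
  i=11: J-K = 25 → Z
  i=12: C-L = 17 → R
  i=13: B-S =  9 → J
  i=14: W-R =  5 → F
  i=15: S-E = 14 → O
  i=16: Q-T = 23 → X
  i=17: B-Y =  3 → D
  i=18: D-E = 25 → Z
  i=19: Y-H = 17 → R
  i=20: Y-P =  9 → J
  i=21: M-H =  5 → F
  i=22: U-G = 14 → O
  i=23: B-E = 23 → X
  i=24: M-J =  3 → D
  shifts repeat with period 7: FOXDZRJ

FOXDZRJ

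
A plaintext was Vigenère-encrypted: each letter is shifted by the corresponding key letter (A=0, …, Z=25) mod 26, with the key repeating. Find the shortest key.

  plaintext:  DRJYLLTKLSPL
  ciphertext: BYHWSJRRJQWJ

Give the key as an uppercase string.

  i= 0: B-D = 24 → Y
  i= 1: Y-R =  7 → H
  i= 2: H-J = 24 → Y
  i= 3: W-Y = 24 → Y
  i= 4: S-L =  7 → H
  i= 5: J-L = 24 → Y
  i= 6: R-T = 24 → Y
  i= 7: R-K =  7 → H
  i= 8: J-L = 24 → Y
  i= 9: Q-S = 24 → Y
  i=10: W-P =  7 → H
  i=11: J-L = 24 → Y
  shifts repeat with period 3: YHY

YHY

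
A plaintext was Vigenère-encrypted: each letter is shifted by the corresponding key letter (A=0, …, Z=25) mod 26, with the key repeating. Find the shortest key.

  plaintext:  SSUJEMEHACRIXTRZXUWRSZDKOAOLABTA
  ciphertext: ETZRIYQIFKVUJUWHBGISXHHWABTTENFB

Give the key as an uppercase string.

  i= 0: E-S = 12 → M
  i= 1: T-S =  1 → B
  i= 2: Z-U =  5 → F
  i= 3: R-J =  8 → I
  i= 4: I-E =  4 → E
  i= 5: Y-M = 12 → M
  i= 6: Q-E = 12 → M
  i= 7: I-H =  1 → B
  i= 8: F-A =  5 → F
  i= 9: K-C =  8 → I
  i=10: V-R =  4 → E
  i=11: U-I = 12 → M
  i=12: J-X = 12 → M
  i=13: U-T =  1 → B
  i=14: W-R =  5 → F
  i=15: H-Z =  8 → I
  i=16: B-X =  4 → E
  i=17: G-U = 12 → M
  i=18: I-W = 12 → M
  i=19: S-R =  1 → B
  i=20: X-S =  5 → F
  i=21: H-Z =  8 → I
  i=22: H-D =  4 → E
  i=23: W-K = 12 → M
  i=24: A-O = 12 → M
  i=25: B-A =  1 → B
  i=26: T-O =  5 → F
  i=27: T-L =  8 → I
  i=28: E-A =  4 → E
  i=29: N-B = 12 → M
  i=30: F-T = 12 → M
  i=31: B-A =  1 → B
  shifts repeat with period 6: MBFIEM

MBFIEM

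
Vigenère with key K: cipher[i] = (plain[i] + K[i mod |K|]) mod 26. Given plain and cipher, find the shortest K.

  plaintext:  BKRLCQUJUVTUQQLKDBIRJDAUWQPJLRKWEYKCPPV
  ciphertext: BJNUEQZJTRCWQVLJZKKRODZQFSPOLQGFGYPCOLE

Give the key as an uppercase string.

  i= 0: B-B =  0 → A
  i= 1: J-K = 25 → Z
  i= 2: N-R = 22 → W
  i= 3: U-L =  9 → J
  i= 4: E-C =  2 → C
  i= 5: Q-Q =  0 → A
  i= 6: Z-U =  5 → F
  i= 7: J-J =  0 → A
  i= 8: T-U = 25 → Z
  i= 9: R-V = 22 → W
  i=10: C-T =  9 → J
  i=11: W-U =  2 → C
  i=12: Q-Q =  0 → A
  i=13: V-Q =  5 → F
  i=14: L-L =  0 → A
  i=15: J-K = 25 → Z
  i=16: Z-D = 22 → W
  i=17: K-B =  9 → J
  i=18: K-I =  2 → C
  i=19: R-R =  0 → A
  i=20: O-J =  5 → F
  i=21: D-D =  0 → A
  i=22: Z-A = 25 → Z
  i=23: Q-U = 22 → W
  i=24: F-W =  9 → J
  i=25: S-Q =  2 → C
  i=26: P-P =  0 → A
  i=27: O-J =  5 → F
  i=28: L-L =  0 → A
  i=29: Q-R = 25 → Z
  i=30: G-K = 22 → W
  i=31: F-W =  9 → J
  i=32: G-E =  2 → C
  i=33: Y-Y =  0 → A
  i=34: P-K =  5 → F
  i=35: C-C =  0 → A
  i=36: O-P = 25 → Z
  i=37: L-P = 22 → W
  i=38: E-V =  9 → J
  shifts repeat with period 7: AZWJCAF

AZWJCAF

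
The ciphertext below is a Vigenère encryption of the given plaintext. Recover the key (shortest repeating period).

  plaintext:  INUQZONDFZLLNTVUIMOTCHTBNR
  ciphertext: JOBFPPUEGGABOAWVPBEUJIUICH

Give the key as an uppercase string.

  i= 0: J-I =  1 → B
  i= 1: O-N =  1 → B
  i= 2: B-U =  7 → H
  i= 3: F-Q = 15 → P
  i= 4: P-Z = 16 → Q
  i= 5: P-O =  1 → B
  i= 6: U-N =  7 → H
  i= 7: E-D =  1 → B
  i= 8: G-F =  1 → B
  i= 9: G-Z =  7 → H
  i=10: A-L = 15 → P
  i=11: B-L = 16 → Q
  i=12: O-N =  1 → B
  i=13: A-T =  7 → H
  i=14: W-V =  1 → B
  i=15: V-U =  1 → B
  i=16: P-I =  7 → H
  i=17: B-M = 15 → P
  i=18: E-O = 16 → Q
  i=19: U-T =  1 → B
  i=20: J-C =  7 → H
  i=21: I-H =  1 → B
  i=22: U-T =  1 → B
  i=23: I-B =  7 → H
  i=24: C-N = 15 → P
  i=25: H-R = 16 → Q
  shifts repeat with period 7: BBHPQBH

BBHPQBH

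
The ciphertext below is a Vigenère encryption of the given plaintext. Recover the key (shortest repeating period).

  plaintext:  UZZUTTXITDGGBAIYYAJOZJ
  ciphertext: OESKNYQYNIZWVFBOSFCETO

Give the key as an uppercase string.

  i= 0: O-U = 20 → U
  i= 1: E-Z =  5 → F
  i= 2: S-Z = 19 → T
  i= 3: K-U = 16 → Q
  i= 4: N-T = 20 → U
  i= 5: Y-T =  5 → F
  i= 6: Q-X = 19 → T
  i= 7: Y-I = 16 → Q
  i= 8: N-T = 20 → U
  i= 9: I-D =  5 → F
  i=10: Z-G = 19 → T
  i=11: W-G = 16 → Q
  i=12: V-B = 20 → U
  i=13: F-A =  5 → F
  i=14: B-I = 19 → T
  i=15: O-Y = 16 → Q
  i=16: S-Y = 20 → U
  i=17: F-A =  5 → F
  i=18: C-J = 19 → T
  i=19: E-O = 16 → Q
  i=20: T-Z = 20 → U
  i=21: O-J =  5 → F
  shifts repeat with period 4: UFTQ

UFTQ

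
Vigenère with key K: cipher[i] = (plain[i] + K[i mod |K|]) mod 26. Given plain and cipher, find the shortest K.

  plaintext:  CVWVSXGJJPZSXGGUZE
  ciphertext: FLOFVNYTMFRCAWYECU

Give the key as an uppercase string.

DQSK

  i= 0: F-C =  3 → D
  i= 1: L-V = 16 → Q
  i= 2: O-W = 18 → S
  i= 3: F-V = 10 → K
  i= 4: V-S =  3 → D
  i= 5: N-X = 16 → Q
  i= 6: Y-G = 18 → S
  i= 7: T-J = 10 → K
  i= 8: M-J =  3 → D
  i= 9: F-P = 16 → Q
  i=10: R-Z = 18 → S
  i=11: C-S = 10 → K
  i=12: A-X =  3 → D
  i=13: W-G = 16 → Q
  i=14: Y-G = 18 → S
  i=15: E-U = 10 → K
  i=16: C-Z =  3 → D
  i=17: U-E = 16 → Q
  shifts repeat with period 4: DQSK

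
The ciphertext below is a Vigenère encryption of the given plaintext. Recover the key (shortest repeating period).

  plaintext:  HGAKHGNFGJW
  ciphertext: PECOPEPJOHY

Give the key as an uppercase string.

IYCE

  i= 0: P-H =  8 → I
  i= 1: E-G = 24 → Y
  i= 2: C-A =  2 → C
  i= 3: O-K =  4 → E
  i= 4: P-H =  8 → I
  i= 5: E-G = 24 → Y
  i= 6: P-N =  2 → C
  i= 7: J-F =  4 → E
  i= 8: O-G =  8 → I
  i= 9: H-J = 24 → Y
  i=10: Y-W =  2 → C
  shifts repeat with period 4: IYCE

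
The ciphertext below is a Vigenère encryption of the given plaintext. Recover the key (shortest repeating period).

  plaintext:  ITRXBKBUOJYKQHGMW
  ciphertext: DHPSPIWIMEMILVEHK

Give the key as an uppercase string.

  i= 0: D-I = 21 → V
  i= 1: H-T = 14 → O
  i= 2: P-R = 24 → Y
  i= 3: S-X = 21 → V
  i= 4: P-B = 14 → O
  i= 5: I-K = 24 → Y
  i= 6: W-B = 21 → V
  i= 7: I-U = 14 → O
  i= 8: M-O = 24 → Y
  i= 9: E-J = 21 → V
  i=10: M-Y = 14 → O
  i=11: I-K = 24 → Y
  i=12: L-Q = 21 → V
  i=13: V-H = 14 → O
  i=14: E-G = 24 → Y
  i=15: H-M = 21 → V
  i=16: K-W = 14 → O
  shifts repeat with period 3: VOY

VOY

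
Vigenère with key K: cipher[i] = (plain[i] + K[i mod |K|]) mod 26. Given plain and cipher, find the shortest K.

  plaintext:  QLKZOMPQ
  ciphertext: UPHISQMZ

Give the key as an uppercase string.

EEXJ

  i= 0: U-Q =  4 → E
  i= 1: P-L =  4 → E
  i= 2: H-K = 23 → X
  i= 3: I-Z =  9 → J
  i= 4: S-O =  4 → E
  i= 5: Q-M =  4 → E
  i= 6: M-P = 23 → X
  i= 7: Z-Q =  9 → J
  shifts repeat with period 4: EEXJ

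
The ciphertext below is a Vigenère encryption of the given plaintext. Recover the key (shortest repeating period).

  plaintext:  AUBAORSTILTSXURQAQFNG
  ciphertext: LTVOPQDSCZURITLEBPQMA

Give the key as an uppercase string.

  i= 0: L-A = 11 → L
  i= 1: T-U = 25 → Z
  i= 2: V-B = 20 → U
  i= 3: O-A = 14 → O
  i= 4: P-O =  1 → B
  i= 5: Q-R = 25 → Z
  i= 6: D-S = 11 → L
  i= 7: S-T = 25 → Z
  i= 8: C-I = 20 → U
  i= 9: Z-L = 14 → O
  i=10: U-T =  1 → B
  i=11: R-S = 25 → Z
  i=12: I-X = 11 → L
  i=13: T-U = 25 → Z
  i=14: L-R = 20 → U
  i=15: E-Q = 14 → O
  i=16: B-A =  1 → B
  i=17: P-Q = 25 → Z
  i=18: Q-F = 11 → L
  i=19: M-N = 25 → Z
  i=20: A-G = 20 → U
  shifts repeat with period 6: LZUOBZ

LZUOBZ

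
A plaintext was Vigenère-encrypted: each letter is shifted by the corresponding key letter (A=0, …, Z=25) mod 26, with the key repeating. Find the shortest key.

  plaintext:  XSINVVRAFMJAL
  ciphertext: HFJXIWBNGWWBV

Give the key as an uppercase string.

  i= 0: H-X = 10 → K
  i= 1: F-S = 13 → N
  i= 2: J-I =  1 → B
  i= 3: X-N = 10 → K
  i= 4: I-V = 13 → N
  i= 5: W-V =  1 → B
  i= 6: B-R = 10 → K
  i= 7: N-A = 13 → N
  i= 8: G-F =  1 → B
  i= 9: W-M = 10 → K
  i=10: W-J = 13 → N
  i=11: B-A =  1 → B
  i=12: V-L = 10 → K
  shifts repeat with period 3: KNB

KNB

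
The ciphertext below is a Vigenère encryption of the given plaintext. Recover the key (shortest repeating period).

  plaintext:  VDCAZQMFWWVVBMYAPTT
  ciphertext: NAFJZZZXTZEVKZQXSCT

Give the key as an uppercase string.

SXDJAJN

  i= 0: N-V = 18 → S
  i= 1: A-D = 23 → X
  i= 2: F-C =  3 → D
  i= 3: J-A =  9 → J
  i= 4: Z-Z =  0 → A
  i= 5: Z-Q =  9 → J
  i= 6: Z-M = 13 → N
  i= 7: X-F = 18 → S
  i= 8: T-W = 23 → X
  i= 9: Z-W =  3 → D
  i=10: E-V =  9 → J
  i=11: V-V =  0 → A
  i=12: K-B =  9 → J
  i=13: Z-M = 13 → N
  i=14: Q-Y = 18 → S
  i=15: X-A = 23 → X
  i=16: S-P =  3 → D
  i=17: C-T =  9 → J
  i=18: T-T =  0 → A
  shifts repeat with period 7: SXDJAJN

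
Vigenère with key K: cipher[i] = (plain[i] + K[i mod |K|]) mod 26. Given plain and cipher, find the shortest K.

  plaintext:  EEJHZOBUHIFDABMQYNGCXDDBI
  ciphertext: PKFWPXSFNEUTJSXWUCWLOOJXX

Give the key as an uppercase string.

  i= 0: P-E = 11 → L
  i= 1: K-E =  6 → G
  i= 2: F-J = 22 → W
  i= 3: W-H = 15 → P
  i= 4: P-Z = 16 → Q
  i= 5: X-O =  9 → J
  i= 6: S-B = 17 → R
  i= 7: F-U = 11 → L
  i= 8: N-H =  6 → G
  i= 9: E-I = 22 → W
  i=10: U-F = 15 → P
  i=11: T-D = 16 → Q
  i=12: J-A =  9 → J
  i=13: S-B = 17 → R
  i=14: X-M = 11 → L
  i=15: W-Q =  6 → G
  i=16: U-Y = 22 → W
  i=17: C-N = 15 → P
  i=18: W-G = 16 → Q
  i=19: L-C =  9 → J
  i=20: O-X = 17 → R
  i=21: O-D = 11 → L
  i=22: J-D =  6 → G
  i=23: X-B = 22 → W
  i=24: X-I = 15 → P
  shifts repeat with period 7: LGWPQJR

LGWPQJR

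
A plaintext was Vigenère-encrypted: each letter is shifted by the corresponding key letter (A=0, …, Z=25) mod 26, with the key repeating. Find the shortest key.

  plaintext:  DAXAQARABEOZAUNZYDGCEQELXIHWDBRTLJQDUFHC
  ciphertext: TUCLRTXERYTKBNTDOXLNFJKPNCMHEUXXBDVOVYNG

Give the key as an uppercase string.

  i= 0: T-D = 16 → Q
  i= 1: U-A = 20 → U
  i= 2: C-X =  5 → F
  i= 3: L-A = 11 → L
  i= 4: R-Q =  1 → B
  i= 5: T-A = 19 → T
  i= 6: X-R =  6 → G
  i= 7: E-A =  4 → E
  i= 8: R-B = 16 → Q
  i= 9: Y-E = 20 → U
  i=10: T-O =  5 → F
  i=11: K-Z = 11 → L
  i=12: B-A =  1 → B
  i=13: N-U = 19 → T
  i=14: T-N =  6 → G
  i=15: D-Z =  4 → E
  i=16: O-Y = 16 → Q
  i=17: X-D = 20 → U
  i=18: L-G =  5 → F
  i=19: N-C = 11 → L
  i=20: F-E =  1 → B
  i=21: J-Q = 19 → T
  i=22: K-E =  6 → G
  i=23: P-L =  4 → E
  i=24: N-X = 16 → Q
  i=25: C-I = 20 → U
  i=26: M-H =  5 → F
  i=27: H-W = 11 → L
  i=28: E-D =  1 → B
  i=29: U-B = 19 → T
  i=30: X-R =  6 → G
  i=31: X-T =  4 → E
  i=32: B-L = 16 → Q
  i=33: D-J = 20 → U
  i=34: V-Q =  5 → F
  i=35: O-D = 11 → L
  i=36: V-U =  1 → B
  i=37: Y-F = 19 → T
  i=38: N-H =  6 → G
  i=39: G-C =  4 → E
  shifts repeat with period 8: QUFLBTGE

QUFLBTGE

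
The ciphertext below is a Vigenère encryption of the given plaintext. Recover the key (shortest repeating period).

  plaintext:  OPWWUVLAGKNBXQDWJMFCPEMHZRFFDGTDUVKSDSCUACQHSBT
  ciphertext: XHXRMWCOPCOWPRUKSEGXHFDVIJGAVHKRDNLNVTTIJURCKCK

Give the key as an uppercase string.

  i= 0: X-O =  9 → J
  i= 1: H-P = 18 → S
  i= 2: X-W =  1 → B
  i= 3: R-W = 21 → V
  i= 4: M-U = 18 → S
  i= 5: W-V =  1 → B
  i= 6: C-L = 17 → R
  i= 7: O-A = 14 → O
  i= 8: P-G =  9 → J
  i= 9: C-K = 18 → S
  i=10: O-N =  1 → B
  i=11: W-B = 21 → V
  i=12: P-X = 18 → S
  i=13: R-Q =  1 → B
  i=14: U-D = 17 → R
  i=15: K-W = 14 → O
  i=16: S-J =  9 → J
  i=17: E-M = 18 → S
  i=18: G-F =  1 → B
  i=19: X-C = 21 → V
  i=20: H-P = 18 → S
  i=21: F-E =  1 → B
  i=22: D-M = 17 → R
  i=23: V-H = 14 → O
  i=24: I-Z =  9 → J
  i=25: J-R = 18 → S
  i=26: G-F =  1 → B
  i=27: A-F = 21 → V
  i=28: V-D = 18 → S
  i=29: H-G =  1 → B
  i=30: K-T = 17 → R
  i=31: R-D = 14 → O
  i=32: D-U =  9 → J
  i=33: N-V = 18 → S
  i=34: L-K =  1 → B
  i=35: N-S = 21 → V
  i=36: V-D = 18 → S
  i=37: T-S =  1 → B
  i=38: T-C = 17 → R
  i=39: I-U = 14 → O
  i=40: J-A =  9 → J
  i=41: U-C = 18 → S
  i=42: R-Q =  1 → B
  i=43: C-H = 21 → V
  i=44: K-S = 18 → S
  i=45: C-B =  1 → B
  i=46: K-T = 17 → R
  shifts repeat with period 8: JSBVSBRO

JSBVSBRO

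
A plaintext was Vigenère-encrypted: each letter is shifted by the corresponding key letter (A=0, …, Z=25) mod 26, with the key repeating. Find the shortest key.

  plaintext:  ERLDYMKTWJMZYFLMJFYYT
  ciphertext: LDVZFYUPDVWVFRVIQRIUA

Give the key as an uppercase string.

  i= 0: L-E =  7 → H
  i= 1: D-R = 12 → M
  i= 2: V-L = 10 → K
  i= 3: Z-D = 22 → W
  i= 4: F-Y =  7 → H
  i= 5: Y-M = 12 → M
  i= 6: U-K = 10 → K
  i= 7: P-T = 22 → W
  i= 8: D-W =  7 → H
  i= 9: V-J = 12 → M
  i=10: W-M = 10 → K
  i=11: V-Z = 22 → W
  i=12: F-Y =  7 → H
  i=13: R-F = 12 → M
  i=14: V-L = 10 → K
  i=15: I-M = 22 → W
  i=16: Q-J =  7 → H
  i=17: R-F = 12 → M
  i=18: I-Y = 10 → K
  i=19: U-Y = 22 → W
  i=20: A-T =  7 → H
  shifts repeat with period 4: HMKW

HMKW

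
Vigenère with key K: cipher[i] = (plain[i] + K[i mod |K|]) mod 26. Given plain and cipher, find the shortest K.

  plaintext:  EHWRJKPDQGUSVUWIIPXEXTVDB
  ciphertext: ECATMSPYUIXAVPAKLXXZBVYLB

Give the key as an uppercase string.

AVECDI

  i= 0: E-E =  0 → A
  i= 1: C-H = 21 → V
  i= 2: A-W =  4 → E
  i= 3: T-R =  2 → C
  i= 4: M-J =  3 → D
  i= 5: S-K =  8 → I
  i= 6: P-P =  0 → A
  i= 7: Y-D = 21 → V
  i= 8: U-Q =  4 → E
  i= 9: I-G =  2 → C
  i=10: X-U =  3 → D
  i=11: A-S =  8 → I
  i=12: V-V =  0 → A
  i=13: P-U = 21 → V
  i=14: A-W =  4 → E
  i=15: K-I =  2 → C
  i=16: L-I =  3 → D
  i=17: X-P =  8 → I
  i=18: X-X =  0 → A
  i=19: Z-E = 21 → V
  i=20: B-X =  4 → E
  i=21: V-T =  2 → C
  i=22: Y-V =  3 → D
  i=23: L-D =  8 → I
  i=24: B-B =  0 → A
  shifts repeat with period 6: AVECDI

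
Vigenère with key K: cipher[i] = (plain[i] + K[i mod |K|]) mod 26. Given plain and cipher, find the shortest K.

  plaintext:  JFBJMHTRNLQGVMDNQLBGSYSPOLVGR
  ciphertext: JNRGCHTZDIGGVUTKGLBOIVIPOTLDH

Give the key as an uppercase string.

AIQXQA

  i= 0: J-J =  0 → A
  i= 1: N-F =  8 → I
  i= 2: R-B = 16 → Q
  i= 3: G-J = 23 → X
  i= 4: C-M = 16 → Q
  i= 5: H-H =  0 → A
  i= 6: T-T =  0 → A
  i= 7: Z-R =  8 → I
  i= 8: D-N = 16 → Q
  i= 9: I-L = 23 → X
  i=10: G-Q = 16 → Q
  i=11: G-G =  0 → A
  i=12: V-V =  0 → A
  i=13: U-M =  8 → I
  i=14: T-D = 16 → Q
  i=15: K-N = 23 → X
  i=16: G-Q = 16 → Q
  i=17: L-L =  0 → A
  i=18: B-B =  0 → A
  i=19: O-G =  8 → I
  i=20: I-S = 16 → Q
  i=21: V-Y = 23 → X
  i=22: I-S = 16 → Q
  i=23: P-P =  0 → A
  i=24: O-O =  0 → A
  i=25: T-L =  8 → I
  i=26: L-V = 16 → Q
  i=27: D-G = 23 → X
  i=28: H-R = 16 → Q
  shifts repeat with period 6: AIQXQA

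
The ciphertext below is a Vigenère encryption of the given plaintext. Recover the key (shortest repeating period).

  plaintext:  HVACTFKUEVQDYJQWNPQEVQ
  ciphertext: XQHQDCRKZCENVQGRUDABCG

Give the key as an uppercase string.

  i= 0: X-H = 16 → Q
  i= 1: Q-V = 21 → V
  i= 2: H-A =  7 → H
  i= 3: Q-C = 14 → O
  i= 4: D-T = 10 → K
  i= 5: C-F = 23 → X
  i= 6: R-K =  7 → H
  i= 7: K-U = 16 → Q
  i= 8: Z-E = 21 → V
  i= 9: C-V =  7 → H
  i=10: E-Q = 14 → O
  i=11: N-D = 10 → K
  i=12: V-Y = 23 → X
  i=13: Q-J =  7 → H
  i=14: G-Q = 16 → Q
  i=15: R-W = 21 → V
  i=16: U-N =  7 → H
  i=17: D-P = 14 → O
  i=18: A-Q = 10 → K
  i=19: B-E = 23 → X
  i=20: C-V =  7 → H
  i=21: G-Q = 16 → Q
  shifts repeat with period 7: QVHOKXH

QVHOKXH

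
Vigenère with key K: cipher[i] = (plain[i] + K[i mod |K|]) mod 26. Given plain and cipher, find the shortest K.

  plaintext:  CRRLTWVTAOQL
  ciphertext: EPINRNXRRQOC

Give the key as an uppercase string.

  i= 0: E-C =  2 → C
  i= 1: P-R = 24 → Y
  i= 2: I-R = 17 → R
  i= 3: N-L =  2 → C
  i= 4: R-T = 24 → Y
  i= 5: N-W = 17 → R
  i= 6: X-V =  2 → C
  i= 7: R-T = 24 → Y
  i= 8: R-A = 17 → R
  i= 9: Q-O =  2 → C
  i=10: O-Q = 24 → Y
  i=11: C-L = 17 → R
  shifts repeat with period 3: CYR

CYR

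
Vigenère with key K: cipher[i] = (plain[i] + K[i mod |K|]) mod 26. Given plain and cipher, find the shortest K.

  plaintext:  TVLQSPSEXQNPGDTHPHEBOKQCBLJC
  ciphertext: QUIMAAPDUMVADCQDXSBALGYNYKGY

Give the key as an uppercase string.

  i= 0: Q-T = 23 → X
  i= 1: U-V = 25 → Z
  i= 2: I-L = 23 → X
  i= 3: M-Q = 22 → W
  i= 4: A-S =  8 → I
  i= 5: A-P = 11 → L
  i= 6: P-S = 23 → X
  i= 7: D-E = 25 → Z
  i= 8: U-X = 23 → X
  i= 9: M-Q = 22 → W
  i=10: V-N =  8 → I
  i=11: A-P = 11 → L
  i=12: D-G = 23 → X
  i=13: C-D = 25 → Z
  i=14: Q-T = 23 → X
  i=15: D-H = 22 → W
  i=16: X-P =  8 → I
  i=17: S-H = 11 → L
  i=18: B-E = 23 → X
  i=19: A-B = 25 → Z
  i=20: L-O = 23 → X
  i=21: G-K = 22 → W
  i=22: Y-Q =  8 → I
  i=23: N-C = 11 → L
  i=24: Y-B = 23 → X
  i=25: K-L = 25 → Z
  i=26: G-J = 23 → X
  i=27: Y-C = 22 → W
  shifts repeat with period 6: XZXWIL

XZXWIL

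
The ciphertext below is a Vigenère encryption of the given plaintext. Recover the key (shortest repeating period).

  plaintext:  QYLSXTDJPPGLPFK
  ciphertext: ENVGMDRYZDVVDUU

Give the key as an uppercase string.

  i= 0: E-Q = 14 → O
  i= 1: N-Y = 15 → P
  i= 2: V-L = 10 → K
  i= 3: G-S = 14 → O
  i= 4: M-X = 15 → P
  i= 5: D-T = 10 → K
  i= 6: R-D = 14 → O
  i= 7: Y-J = 15 → P
  i= 8: Z-P = 10 → K
  i= 9: D-P = 14 → O
  i=10: V-G = 15 → P
  i=11: V-L = 10 → K
  i=12: D-P = 14 → O
  i=13: U-F = 15 → P
  i=14: U-K = 10 → K
  shifts repeat with period 3: OPK

OPK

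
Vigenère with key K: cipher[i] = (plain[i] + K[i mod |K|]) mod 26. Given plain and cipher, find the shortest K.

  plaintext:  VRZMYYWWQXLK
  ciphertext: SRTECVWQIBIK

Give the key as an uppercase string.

  i= 0: S-V = 23 → X
  i= 1: R-R =  0 → A
  i= 2: T-Z = 20 → U
  i= 3: E-M = 18 → S
  i= 4: C-Y =  4 → E
  i= 5: V-Y = 23 → X
  i= 6: W-W =  0 → A
  i= 7: Q-W = 20 → U
  i= 8: I-Q = 18 → S
  i= 9: B-X =  4 → E
  i=10: I-L = 23 → X
  i=11: K-K =  0 → A
  shifts repeat with period 5: XAUSE

XAUSE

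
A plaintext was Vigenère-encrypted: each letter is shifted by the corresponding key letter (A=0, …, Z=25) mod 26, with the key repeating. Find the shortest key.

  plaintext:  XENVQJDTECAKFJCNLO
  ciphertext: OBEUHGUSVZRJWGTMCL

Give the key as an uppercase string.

RXRZ

  i= 0: O-X = 17 → R
  i= 1: B-E = 23 → X
  i= 2: E-N = 17 → R
  i= 3: U-V = 25 → Z
  i= 4: H-Q = 17 → R
  i= 5: G-J = 23 → X
  i= 6: U-D = 17 → R
  i= 7: S-T = 25 → Z
  i= 8: V-E = 17 → R
  i= 9: Z-C = 23 → X
  i=10: R-A = 17 → R
  i=11: J-K = 25 → Z
  i=12: W-F = 17 → R
  i=13: G-J = 23 → X
  i=14: T-C = 17 → R
  i=15: M-N = 25 → Z
  i=16: C-L = 17 → R
  i=17: L-O = 23 → X
  shifts repeat with period 4: RXRZ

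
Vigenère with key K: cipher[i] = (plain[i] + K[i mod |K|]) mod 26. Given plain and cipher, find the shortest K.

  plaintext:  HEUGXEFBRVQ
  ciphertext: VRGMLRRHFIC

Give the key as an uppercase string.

  i= 0: V-H = 14 → O
  i= 1: R-E = 13 → N
  i= 2: G-U = 12 → M
  i= 3: M-G =  6 → G
  i= 4: L-X = 14 → O
  i= 5: R-E = 13 → N
  i= 6: R-F = 12 → M
  i= 7: H-B =  6 → G
  i= 8: F-R = 14 → O
  i= 9: I-V = 13 → N
  i=10: C-Q = 12 → M
  shifts repeat with period 4: ONMG

ONMG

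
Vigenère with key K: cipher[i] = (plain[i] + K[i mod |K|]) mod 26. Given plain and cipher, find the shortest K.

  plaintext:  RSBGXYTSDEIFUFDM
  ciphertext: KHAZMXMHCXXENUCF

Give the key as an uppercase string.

TPZ

  i= 0: K-R = 19 → T
  i= 1: H-S = 15 → P
  i= 2: A-B = 25 → Z
  i= 3: Z-G = 19 → T
  i= 4: M-X = 15 → P
  i= 5: X-Y = 25 → Z
  i= 6: M-T = 19 → T
  i= 7: H-S = 15 → P
  i= 8: C-D = 25 → Z
  i= 9: X-E = 19 → T
  i=10: X-I = 15 → P
  i=11: E-F = 25 → Z
  i=12: N-U = 19 → T
  i=13: U-F = 15 → P
  i=14: C-D = 25 → Z
  i=15: F-M = 19 → T
  shifts repeat with period 3: TPZ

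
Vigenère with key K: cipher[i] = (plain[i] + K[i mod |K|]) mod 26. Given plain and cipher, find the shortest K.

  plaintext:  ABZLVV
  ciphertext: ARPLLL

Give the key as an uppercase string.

  i= 0: A-A =  0 → A
  i= 1: R-B = 16 → Q
  i= 2: P-Z = 16 → Q
  i= 3: L-L =  0 → A
  i= 4: L-V = 16 → Q
  i= 5: L-V = 16 → Q
  shifts repeat with period 3: AQQ

AQQ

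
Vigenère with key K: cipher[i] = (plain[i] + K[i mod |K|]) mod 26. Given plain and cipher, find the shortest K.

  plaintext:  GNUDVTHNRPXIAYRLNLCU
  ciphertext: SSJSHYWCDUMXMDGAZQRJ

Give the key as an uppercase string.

  i= 0: S-G = 12 → M
  i= 1: S-N =  5 → F
  i= 2: J-U = 15 → P
  i= 3: S-D = 15 → P
  i= 4: H-V = 12 → M
  i= 5: Y-T =  5 → F
  i= 6: W-H = 15 → P
  i= 7: C-N = 15 → P
  i= 8: D-R = 12 → M
  i= 9: U-P =  5 → F
  i=10: M-X = 15 → P
  i=11: X-I = 15 → P
  i=12: M-A = 12 → M
  i=13: D-Y =  5 → F
  i=14: G-R = 15 → P
  i=15: A-L = 15 → P
  i=16: Z-N = 12 → M
  i=17: Q-L =  5 → F
  i=18: R-C = 15 → P
  i=19: J-U = 15 → P
  shifts repeat with period 4: MFPP

MFPP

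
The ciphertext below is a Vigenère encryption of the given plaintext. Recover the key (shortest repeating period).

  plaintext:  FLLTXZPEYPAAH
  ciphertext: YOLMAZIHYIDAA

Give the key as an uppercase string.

  i= 0: Y-F = 19 → T
  i= 1: O-L =  3 → D
  i= 2: L-L =  0 → A
  i= 3: M-T = 19 → T
  i= 4: A-X =  3 → D
  i= 5: Z-Z =  0 → A
  i= 6: I-P = 19 → T
  i= 7: H-E =  3 → D
  i= 8: Y-Y =  0 → A
  i= 9: I-P = 19 → T
  i=10: D-A =  3 → D
  i=11: A-A =  0 → A
  i=12: A-H = 19 → T
  shifts repeat with period 3: TDA

TDA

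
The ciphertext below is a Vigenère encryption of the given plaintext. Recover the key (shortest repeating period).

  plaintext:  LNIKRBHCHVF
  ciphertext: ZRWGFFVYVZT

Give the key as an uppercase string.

OEOW

  i= 0: Z-L = 14 → O
  i= 1: R-N =  4 → E
  i= 2: W-I = 14 → O
  i= 3: G-K = 22 → W
  i= 4: F-R = 14 → O
  i= 5: F-B =  4 → E
  i= 6: V-H = 14 → O
  i= 7: Y-C = 22 → W
  i= 8: V-H = 14 → O
  i= 9: Z-V =  4 → E
  i=10: T-F = 14 → O
  shifts repeat with period 4: OEOW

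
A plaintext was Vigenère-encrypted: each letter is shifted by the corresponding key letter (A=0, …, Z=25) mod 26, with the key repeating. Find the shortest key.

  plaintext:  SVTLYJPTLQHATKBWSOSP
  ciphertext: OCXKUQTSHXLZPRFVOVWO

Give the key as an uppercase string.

  i= 0: O-S = 22 → W
  i= 1: C-V =  7 → H
  i= 2: X-T =  4 → E
  i= 3: K-L = 25 → Z
  i= 4: U-Y = 22 → W
  i= 5: Q-J =  7 → H
  i= 6: T-P =  4 → E
  i= 7: S-T = 25 → Z
  i= 8: H-L = 22 → W
  i= 9: X-Q =  7 → H
  i=10: L-H =  4 → E
  i=11: Z-A = 25 → Z
  i=12: P-T = 22 → W
  i=13: R-K =  7 → H
  i=14: F-B =  4 → E
  i=15: V-W = 25 → Z
  i=16: O-S = 22 → W
  i=17: V-O =  7 → H
  i=18: W-S =  4 → E
  i=19: O-P = 25 → Z
  shifts repeat with period 4: WHEZ

WHEZ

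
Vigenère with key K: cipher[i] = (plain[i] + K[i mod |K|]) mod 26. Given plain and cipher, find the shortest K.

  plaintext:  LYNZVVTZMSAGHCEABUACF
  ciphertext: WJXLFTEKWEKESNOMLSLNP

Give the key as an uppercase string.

  i= 0: W-L = 11 → L
  i= 1: J-Y = 11 → L
  i= 2: X-N = 10 → K
  i= 3: L-Z = 12 → M
  i= 4: F-V = 10 → K
  i= 5: T-V = 24 → Y
  i= 6: E-T = 11 → L
  i= 7: K-Z = 11 → L
  i= 8: W-M = 10 → K
  i= 9: E-S = 12 → M
  i=10: K-A = 10 → K
  i=11: E-G = 24 → Y
  i=12: S-H = 11 → L
  i=13: N-C = 11 → L
  i=14: O-E = 10 → K
  i=15: M-A = 12 → M
  i=16: L-B = 10 → K
  i=17: S-U = 24 → Y
  i=18: L-A = 11 → L
  i=19: N-C = 11 → L
  i=20: P-F = 10 → K
  shifts repeat with period 6: LLKMKY

LLKMKY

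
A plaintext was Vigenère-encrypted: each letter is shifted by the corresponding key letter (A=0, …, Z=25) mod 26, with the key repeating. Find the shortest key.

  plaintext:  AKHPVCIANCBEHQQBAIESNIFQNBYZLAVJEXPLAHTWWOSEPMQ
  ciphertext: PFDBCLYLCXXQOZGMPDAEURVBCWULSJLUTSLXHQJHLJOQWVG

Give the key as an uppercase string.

PVWMHJQL

  i= 0: P-A = 15 → P
  i= 1: F-K = 21 → V
  i= 2: D-H = 22 → W
  i= 3: B-P = 12 → M
  i= 4: C-V =  7 → H
  i= 5: L-C =  9 → J
  i= 6: Y-I = 16 → Q
  i= 7: L-A = 11 → L
  i= 8: C-N = 15 → P
  i= 9: X-C = 21 → V
  i=10: X-B = 22 → W
  i=11: Q-E = 12 → M
  i=12: O-H =  7 → H
  i=13: Z-Q =  9 → J
  i=14: G-Q = 16 → Q
  i=15: M-B = 11 → L
  i=16: P-A = 15 → P
  i=17: D-I = 21 → V
  i=18: A-E = 22 → W
  i=19: E-S = 12 → M
  i=20: U-N =  7 → H
  i=21: R-I =  9 → J
  i=22: V-F = 16 → Q
  i=23: B-Q = 11 → L
  i=24: C-N = 15 → P
  i=25: W-B = 21 → V
  i=26: U-Y = 22 → W
  i=27: L-Z = 12 → M
  i=28: S-L =  7 → H
  i=29: J-A =  9 → J
  i=30: L-V = 16 → Q
  i=31: U-J = 11 → L
  i=32: T-E = 15 → P
  i=33: S-X = 21 → V
  i=34: L-P = 22 → W
  i=35: X-L = 12 → M
  i=36: H-A =  7 → H
  i=37: Q-H =  9 → J
  i=38: J-T = 16 → Q
  i=39: H-W = 11 → L
  i=40: L-W = 15 → P
  i=41: J-O = 21 → V
  i=42: O-S = 22 → W
  i=43: Q-E = 12 → M
  i=44: W-P =  7 → H
  i=45: V-M =  9 → J
  i=46: G-Q = 16 → Q
  shifts repeat with period 8: PVWMHJQL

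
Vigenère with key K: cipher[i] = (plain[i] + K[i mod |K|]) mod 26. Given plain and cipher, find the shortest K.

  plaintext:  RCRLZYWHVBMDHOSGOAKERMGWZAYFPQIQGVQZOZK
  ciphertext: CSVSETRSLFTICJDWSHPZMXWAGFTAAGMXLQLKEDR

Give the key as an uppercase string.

LQEHFVV

  i= 0: C-R = 11 → L
  i= 1: S-C = 16 → Q
  i= 2: V-R =  4 → E
  i= 3: S-L =  7 → H
  i= 4: E-Z =  5 → F
  i= 5: T-Y = 21 → V
  i= 6: R-W = 21 → V
  i= 7: S-H = 11 → L
  i= 8: L-V = 16 → Q
  i= 9: F-B =  4 → E
  i=10: T-M =  7 → H
  i=11: I-D =  5 → F
  i=12: C-H = 21 → V
  i=13: J-O = 21 → V
  i=14: D-S = 11 → L
  i=15: W-G = 16 → Q
  i=16: S-O =  4 → E
  i=17: H-A =  7 → H
  i=18: P-K =  5 → F
  i=19: Z-E = 21 → V
  i=20: M-R = 21 → V
  i=21: X-M = 11 → L
  i=22: W-G = 16 → Q
  i=23: A-W =  4 → E
  i=24: G-Z =  7 → H
  i=25: F-A =  5 → F
  i=26: T-Y = 21 → V
  i=27: A-F = 21 → V
  i=28: A-P = 11 → L
  i=29: G-Q = 16 → Q
  i=30: M-I =  4 → E
  i=31: X-Q =  7 → H
  i=32: L-G =  5 → F
  i=33: Q-V = 21 → V
  i=34: L-Q = 21 → V
  i=35: K-Z = 11 → L
  i=36: E-O = 16 → Q
  i=37: D-Z =  4 → E
  i=38: R-K =  7 → H
  shifts repeat with period 7: LQEHFVV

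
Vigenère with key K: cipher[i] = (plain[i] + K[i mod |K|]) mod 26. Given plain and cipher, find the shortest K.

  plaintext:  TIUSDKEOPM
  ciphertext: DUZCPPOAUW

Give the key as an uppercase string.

  i= 0: D-T = 10 → K
  i= 1: U-I = 12 → M
  i= 2: Z-U =  5 → F
  i= 3: C-S = 10 → K
  i= 4: P-D = 12 → M
  i= 5: P-K =  5 → F
  i= 6: O-E = 10 → K
  i= 7: A-O = 12 → M
  i= 8: U-P =  5 → F
  i= 9: W-M = 10 → K
  shifts repeat with period 3: KMF

KMF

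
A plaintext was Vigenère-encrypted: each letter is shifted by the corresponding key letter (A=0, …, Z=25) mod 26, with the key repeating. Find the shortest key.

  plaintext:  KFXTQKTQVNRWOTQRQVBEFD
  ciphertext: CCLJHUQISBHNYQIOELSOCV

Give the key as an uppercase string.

  i= 0: C-K = 18 → S
  i= 1: C-F = 23 → X
  i= 2: L-X = 14 → O
  i= 3: J-T = 16 → Q
  i= 4: H-Q = 17 → R
  i= 5: U-K = 10 → K
  i= 6: Q-T = 23 → X
  i= 7: I-Q = 18 → S
  i= 8: S-V = 23 → X
  i= 9: B-N = 14 → O
  i=10: H-R = 16 → Q
  i=11: N-W = 17 → R
  i=12: Y-O = 10 → K
  i=13: Q-T = 23 → X
  i=14: I-Q = 18 → S
  i=15: O-R = 23 → X
  i=16: E-Q = 14 → O
  i=17: L-V = 16 → Q
  i=18: S-B = 17 → R
  i=19: O-E = 10 → K
  i=20: C-F = 23 → X
  i=21: V-D = 18 → S
  shifts repeat with period 7: SXOQRKX

SXOQRKX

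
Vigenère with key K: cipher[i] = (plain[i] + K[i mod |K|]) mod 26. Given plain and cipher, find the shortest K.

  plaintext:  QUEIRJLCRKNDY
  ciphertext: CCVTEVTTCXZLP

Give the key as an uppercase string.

  i= 0: C-Q = 12 → M
  i= 1: C-U =  8 → I
  i= 2: V-E = 17 → R
  i= 3: T-I = 11 → L
  i= 4: E-R = 13 → N
  i= 5: V-J = 12 → M
  i= 6: T-L =  8 → I
  i= 7: T-C = 17 → R
  i= 8: C-R = 11 → L
  i= 9: X-K = 13 → N
  i=10: Z-N = 12 → M
  i=11: L-D =  8 → I
  i=12: P-Y = 17 → R
  shifts repeat with period 5: MIRLN

MIRLN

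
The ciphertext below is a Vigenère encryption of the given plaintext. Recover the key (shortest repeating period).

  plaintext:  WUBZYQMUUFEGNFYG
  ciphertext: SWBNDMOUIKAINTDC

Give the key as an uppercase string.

  i= 0: S-W = 22 → W
  i= 1: W-U =  2 → C
  i= 2: B-B =  0 → A
  i= 3: N-Z = 14 → O
  i= 4: D-Y =  5 → F
  i= 5: M-Q = 22 → W
  i= 6: O-M =  2 → C
  i= 7: U-U =  0 → A
  i= 8: I-U = 14 → O
  i= 9: K-F =  5 → F
  i=10: A-E = 22 → W
  i=11: I-G =  2 → C
  i=12: N-N =  0 → A
  i=13: T-F = 14 → O
  i=14: D-Y =  5 → F
  i=15: C-G = 22 → W
  shifts repeat with period 5: WCAOF

WCAOF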